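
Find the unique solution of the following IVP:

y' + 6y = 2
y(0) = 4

General solution: y = 1/3 + Ce^(-6x)
Applying y(0) = 4: C = 4 - 1/3 = 11/3
Particular solution: y = 1/3 + (11/3)e^(-6x)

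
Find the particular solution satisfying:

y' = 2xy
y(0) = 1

General solution: y = Ce^(x²)
Applying IC y(0) = 1:
Particular solution: y = e^(x²)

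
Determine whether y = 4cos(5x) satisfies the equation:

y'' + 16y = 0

Verification:
y'' = -100cos(5x)
y'' + 16y ≠ 0 (frequency mismatch: got 25 instead of 16)

No, it is not a solution.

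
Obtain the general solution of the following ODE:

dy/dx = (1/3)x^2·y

Separating variables and integrating:
ln|y| = x^3/9 + C

General solution: y = Ce^(x^3/9)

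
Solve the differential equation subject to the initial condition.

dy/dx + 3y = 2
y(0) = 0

General solution: y = 2/3 + Ce^(-3x)
Applying y(0) = 0: C = 0 - 2/3 = -2/3
Particular solution: y = 2/3 - (2/3)e^(-3x)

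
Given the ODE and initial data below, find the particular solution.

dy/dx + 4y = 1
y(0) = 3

General solution: y = 1/4 + Ce^(-4x)
Applying y(0) = 3: C = 3 - 1/4 = 11/4
Particular solution: y = 1/4 + (11/4)e^(-4x)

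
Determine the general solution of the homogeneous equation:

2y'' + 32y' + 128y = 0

Characteristic equation: 2r² + 32r + 128 = 0
Divide by 2: r² + 16r + 64 = 0
Factored: (r + 8)² = 0
Repeated root: r = -8
General solution: y = (C₁ + C₂x)e^(-8x)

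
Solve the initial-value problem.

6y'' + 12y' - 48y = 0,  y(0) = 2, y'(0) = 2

General solution: y = C₁e^(2x) + C₂e^(-4x)
Applying ICs: C₁ = 5/3, C₂ = 1/3
Particular solution: y = (5/3)e^(2x) + (1/3)e^(-4x)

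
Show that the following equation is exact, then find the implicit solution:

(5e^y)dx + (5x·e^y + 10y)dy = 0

Verify exactness: ∂M/∂y = ∂N/∂x ✓
Find F(x,y) such that ∂F/∂x = M, ∂F/∂y = N
Solution: 5x·e^y + 5y² = C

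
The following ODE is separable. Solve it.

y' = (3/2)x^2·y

Separating variables and integrating:
ln|y| = x^3/2 + C

General solution: y = Ce^(x^3/2)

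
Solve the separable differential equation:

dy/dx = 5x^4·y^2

Separating variables and integrating:
-1/y = x^5 + C

General solution: y^-1 = -x^5 + C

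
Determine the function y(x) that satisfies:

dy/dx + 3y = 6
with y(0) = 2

General solution: y = 2 + Ce^(-3x)
Applying y(0) = 2: C = 2 - 2 = 0
Particular solution: y = 2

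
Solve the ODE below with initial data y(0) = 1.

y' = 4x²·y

General solution: y = Ce^(4x³/3)
Applying IC y(0) = 1:
Particular solution: y = e^(4x³/3)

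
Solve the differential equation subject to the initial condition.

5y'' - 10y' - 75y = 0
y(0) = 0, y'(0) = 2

General solution: y = C₁e^(5x) + C₂e^(-3x)
Applying ICs: C₁ = 1/4, C₂ = -1/4
Particular solution: y = (1/4)e^(5x) - (1/4)e^(-3x)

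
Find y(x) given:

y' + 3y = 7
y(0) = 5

General solution: y = 7/3 + Ce^(-3x)
Applying y(0) = 5: C = 5 - 7/3 = 8/3
Particular solution: y = 7/3 + (8/3)e^(-3x)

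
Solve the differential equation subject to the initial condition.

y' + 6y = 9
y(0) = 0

General solution: y = 3/2 + Ce^(-6x)
Applying y(0) = 0: C = 0 - 3/2 = -3/2
Particular solution: y = 3/2 - (3/2)e^(-6x)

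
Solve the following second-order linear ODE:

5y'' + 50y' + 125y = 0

Characteristic equation: 5r² + 50r + 125 = 0
Divide by 5: r² + 10r + 25 = 0
Factored: (r + 5)² = 0
Repeated root: r = -5
General solution: y = (C₁ + C₂x)e^(-5x)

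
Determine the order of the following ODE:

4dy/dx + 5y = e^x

The order is 1 (highest derivative is of order 1).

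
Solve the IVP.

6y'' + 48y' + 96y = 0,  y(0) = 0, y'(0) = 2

General solution: y = (C₁ + C₂x)e^(-4x)
Repeated root r = -4
Applying ICs: C₁ = 0, C₂ = 2
Particular solution: y = 2xe^(-4x)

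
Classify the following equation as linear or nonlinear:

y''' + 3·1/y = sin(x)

Nonlinear (1/y term)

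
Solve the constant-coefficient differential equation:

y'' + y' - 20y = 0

Characteristic equation: r² + r - 20 = 0
Roots: r = 4, -5 (distinct real)
General solution: y = C₁e^(4x) + C₂e^(-5x)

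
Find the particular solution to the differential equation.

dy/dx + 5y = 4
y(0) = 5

General solution: y = 4/5 + Ce^(-5x)
Applying y(0) = 5: C = 5 - 4/5 = 21/5
Particular solution: y = 4/5 + (21/5)e^(-5x)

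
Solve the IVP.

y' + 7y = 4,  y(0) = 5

General solution: y = 4/7 + Ce^(-7x)
Applying y(0) = 5: C = 5 - 4/7 = 31/7
Particular solution: y = 4/7 + (31/7)e^(-7x)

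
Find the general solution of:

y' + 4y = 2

Using integrating factor method:

General solution: y = 1/2 + Ce^(-4x)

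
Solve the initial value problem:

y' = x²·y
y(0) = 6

General solution: y = Ce^(x³/3)
Applying IC y(0) = 6:
Particular solution: y = 6e^(x³/3)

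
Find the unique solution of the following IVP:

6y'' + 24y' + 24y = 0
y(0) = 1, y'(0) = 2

General solution: y = (C₁ + C₂x)e^(-2x)
Repeated root r = -2
Applying ICs: C₁ = 1, C₂ = 4
Particular solution: y = (1 + 4x)e^(-2x)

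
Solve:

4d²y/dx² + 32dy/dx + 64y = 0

Characteristic equation: 4r² + 32r + 64 = 0
Divide by 4: r² + 8r + 16 = 0
Factored: (r + 4)² = 0
Repeated root: r = -4
General solution: y = (C₁ + C₂x)e^(-4x)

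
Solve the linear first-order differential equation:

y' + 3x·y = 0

Using integrating factor method:

General solution: y = Ce^(-3x^2/2)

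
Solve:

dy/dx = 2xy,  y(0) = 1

General solution: y = Ce^(x²)
Applying IC y(0) = 1:
Particular solution: y = e^(x²)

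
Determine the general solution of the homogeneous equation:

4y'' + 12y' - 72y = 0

Characteristic equation: 4r² + 12r - 72 = 0
Divide by 4: r² + 3r - 18 = 0
Roots: r = 3, -6 (distinct real)
General solution: y = C₁e^(3x) + C₂e^(-6x)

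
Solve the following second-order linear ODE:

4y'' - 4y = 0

Characteristic equation: 4r² - 4 = 0
Divide by 4: r² - 1 = 0
Roots: r = 1, -1 (distinct real)
General solution: y = C₁e^x + C₂e^(-x)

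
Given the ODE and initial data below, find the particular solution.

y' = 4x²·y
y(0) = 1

General solution: y = Ce^(4x³/3)
Applying IC y(0) = 1:
Particular solution: y = e^(4x³/3)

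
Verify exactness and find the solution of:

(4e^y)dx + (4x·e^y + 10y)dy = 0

Verify exactness: ∂M/∂y = ∂N/∂x ✓
Find F(x,y) such that ∂F/∂x = M, ∂F/∂y = N
Solution: 4x·e^y + 5y² = C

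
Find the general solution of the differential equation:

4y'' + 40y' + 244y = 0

Characteristic equation: 4r² + 40r + 244 = 0
Divide by 4: r² + 10r + 61 = 0
Roots: r = -5 ± 6i (complex conjugates)
General solution: y = e^(-5x)(C₁cos(6x) + C₂sin(6x))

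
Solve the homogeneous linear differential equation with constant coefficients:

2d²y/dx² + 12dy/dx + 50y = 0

Characteristic equation: 2r² + 12r + 50 = 0
Divide by 2: r² + 6r + 25 = 0
Roots: r = -3 ± 4i (complex conjugates)
General solution: y = e^(-3x)(C₁cos(4x) + C₂sin(4x))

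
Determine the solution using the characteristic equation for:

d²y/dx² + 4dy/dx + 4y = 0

Characteristic equation: r² + 4r + 4 = 0
Factored: (r + 2)² = 0
Repeated root: r = -2
General solution: y = (C₁ + C₂x)e^(-2x)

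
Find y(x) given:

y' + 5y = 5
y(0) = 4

General solution: y = 1 + Ce^(-5x)
Applying y(0) = 4: C = 4 - 1 = 3
Particular solution: y = 1 + 3e^(-5x)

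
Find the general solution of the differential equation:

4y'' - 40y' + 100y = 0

Characteristic equation: 4r² - 40r + 100 = 0
Divide by 4: r² - 10r + 25 = 0
Factored: (r - 5)² = 0
Repeated root: r = 5
General solution: y = (C₁ + C₂x)e^(5x)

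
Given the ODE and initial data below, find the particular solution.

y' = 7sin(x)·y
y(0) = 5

General solution: y = Ce^(-7cos(x))
Applying IC y(0) = 5:
Particular solution: y = 5e^(7(1-cos(x)))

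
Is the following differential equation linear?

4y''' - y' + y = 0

Yes. Linear (y and its derivatives appear to the first power only, no products of y terms)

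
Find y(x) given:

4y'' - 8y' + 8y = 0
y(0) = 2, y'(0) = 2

General solution: y = e^x(C₁cos(x) + C₂sin(x))
Complex roots r = 1 ± i
Applying ICs: C₁ = 2, C₂ = 0
Particular solution: y = e^x(2cos(x))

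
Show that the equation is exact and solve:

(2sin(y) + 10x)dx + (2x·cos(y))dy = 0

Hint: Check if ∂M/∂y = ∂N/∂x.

Verify exactness: ∂M/∂y = ∂N/∂x ✓
Find F(x,y) such that ∂F/∂x = M, ∂F/∂y = N
Solution: 2x·sin(y) + 5x² = C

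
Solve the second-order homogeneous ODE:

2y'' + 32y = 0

Characteristic equation: 2r² + 32 = 0
Divide by 2: r² + 16 = 0
Roots: r = ±4i (complex conjugates)
General solution: y = C₁cos(4x) + C₂sin(4x)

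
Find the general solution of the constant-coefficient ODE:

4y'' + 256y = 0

Characteristic equation: 4r² + 256 = 0
Divide by 4: r² + 64 = 0
Roots: r = ±8i (complex conjugates)
General solution: y = C₁cos(8x) + C₂sin(8x)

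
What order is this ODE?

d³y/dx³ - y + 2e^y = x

The order is 3 (highest derivative is of order 3).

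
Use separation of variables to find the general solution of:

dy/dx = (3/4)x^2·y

Separating variables and integrating:
ln|y| = x^3/4 + C

General solution: y = Ce^(x^3/4)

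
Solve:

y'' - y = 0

Characteristic equation: r² - 1 = 0
Roots: r = 1, -1 (distinct real)
General solution: y = C₁e^x + C₂e^(-x)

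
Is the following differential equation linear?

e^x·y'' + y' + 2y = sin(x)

Yes. Linear (y and its derivatives appear to the first power only, no products of y terms)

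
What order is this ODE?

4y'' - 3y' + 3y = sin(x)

The order is 2 (highest derivative is of order 2).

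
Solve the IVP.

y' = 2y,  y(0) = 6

General solution: y = Ce^(2x)
Applying IC y(0) = 6:
Particular solution: y = 6e^(2x)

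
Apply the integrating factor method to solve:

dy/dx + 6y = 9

Using integrating factor method:

General solution: y = 3/2 + Ce^(-6x)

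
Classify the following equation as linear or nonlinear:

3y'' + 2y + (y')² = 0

Nonlinear ((y')² term)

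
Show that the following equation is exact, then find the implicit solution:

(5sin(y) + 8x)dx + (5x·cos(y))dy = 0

Verify exactness: ∂M/∂y = ∂N/∂x ✓
Find F(x,y) such that ∂F/∂x = M, ∂F/∂y = N
Solution: 5x·sin(y) + 4x² = C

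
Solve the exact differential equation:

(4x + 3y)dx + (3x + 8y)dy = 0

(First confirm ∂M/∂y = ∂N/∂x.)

Verify exactness: ∂M/∂y = ∂N/∂x ✓
Find F(x,y) such that ∂F/∂x = M, ∂F/∂y = N
Solution: 2x² + 3xy + 4y² = C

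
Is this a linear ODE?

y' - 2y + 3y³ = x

No. Nonlinear (y³ term)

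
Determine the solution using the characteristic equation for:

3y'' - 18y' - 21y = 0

Characteristic equation: 3r² - 18r - 21 = 0
Divide by 3: r² - 6r - 7 = 0
Roots: r = 7, -1 (distinct real)
General solution: y = C₁e^(7x) + C₂e^(-x)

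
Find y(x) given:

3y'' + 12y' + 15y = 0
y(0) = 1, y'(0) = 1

General solution: y = e^(-2x)(C₁cos(x) + C₂sin(x))
Complex roots r = -2 ± i
Applying ICs: C₁ = 1, C₂ = 3
Particular solution: y = e^(-2x)(cos(x) + 3sin(x))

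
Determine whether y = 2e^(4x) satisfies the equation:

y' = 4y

Verification:
y = 2e^(4x)
y' = 8e^(4x)
4y = 8e^(4x)
y' = 4y ✓

Yes, it is a solution.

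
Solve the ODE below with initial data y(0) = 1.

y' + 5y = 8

General solution: y = 8/5 + Ce^(-5x)
Applying y(0) = 1: C = 1 - 8/5 = -3/5
Particular solution: y = 8/5 - (3/5)e^(-5x)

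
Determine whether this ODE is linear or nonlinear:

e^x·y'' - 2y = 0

Linear (y and its derivatives appear to the first power only, no products of y terms)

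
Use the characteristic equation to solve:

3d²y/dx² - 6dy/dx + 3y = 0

Characteristic equation: 3r² - 6r + 3 = 0
Divide by 3: r² - 2r + 1 = 0
Factored: (r - 1)² = 0
Repeated root: r = 1
General solution: y = (C₁ + C₂x)e^x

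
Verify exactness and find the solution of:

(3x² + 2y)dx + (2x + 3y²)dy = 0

Verify exactness: ∂M/∂y = ∂N/∂x ✓
Find F(x,y) such that ∂F/∂x = M, ∂F/∂y = N
Solution: x³ + 2xy + y³ = C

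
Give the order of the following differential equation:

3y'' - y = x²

The order is 2 (highest derivative is of order 2).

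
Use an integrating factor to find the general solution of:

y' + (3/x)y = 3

Using integrating factor method:

General solution: y = (3/4)x + Cx^(-3)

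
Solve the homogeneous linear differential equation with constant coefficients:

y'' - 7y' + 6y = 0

Characteristic equation: r² - 7r + 6 = 0
Roots: r = 6, 1 (distinct real)
General solution: y = C₁e^(6x) + C₂e^x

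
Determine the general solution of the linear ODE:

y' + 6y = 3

Using integrating factor method:

General solution: y = 1/2 + Ce^(-6x)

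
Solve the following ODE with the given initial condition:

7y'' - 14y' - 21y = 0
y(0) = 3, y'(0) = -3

General solution: y = C₁e^(3x) + C₂e^(-x)
Applying ICs: C₁ = 0, C₂ = 3
Particular solution: y = 3e^(-x)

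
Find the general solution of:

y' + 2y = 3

Using integrating factor method:

General solution: y = 3/2 + Ce^(-2x)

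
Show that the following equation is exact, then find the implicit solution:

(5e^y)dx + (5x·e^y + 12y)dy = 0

Verify exactness: ∂M/∂y = ∂N/∂x ✓
Find F(x,y) such that ∂F/∂x = M, ∂F/∂y = N
Solution: 5x·e^y + 6y² = C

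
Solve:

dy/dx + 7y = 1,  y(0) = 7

General solution: y = 1/7 + Ce^(-7x)
Applying y(0) = 7: C = 7 - 1/7 = 48/7
Particular solution: y = 1/7 + (48/7)e^(-7x)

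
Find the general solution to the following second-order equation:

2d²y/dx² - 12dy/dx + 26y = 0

Characteristic equation: 2r² - 12r + 26 = 0
Divide by 2: r² - 6r + 13 = 0
Roots: r = 3 ± 2i (complex conjugates)
General solution: y = e^(3x)(C₁cos(2x) + C₂sin(2x))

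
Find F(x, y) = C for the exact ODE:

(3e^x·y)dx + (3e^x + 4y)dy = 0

Verify exactness: ∂M/∂y = ∂N/∂x ✓
Find F(x,y) such that ∂F/∂x = M, ∂F/∂y = N
Solution: 3e^x·y + 2y² = C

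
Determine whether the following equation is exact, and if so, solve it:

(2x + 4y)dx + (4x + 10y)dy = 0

Verify exactness: ∂M/∂y = ∂N/∂x ✓
Find F(x,y) such that ∂F/∂x = M, ∂F/∂y = N
Solution: x² + 4xy + 5y² = C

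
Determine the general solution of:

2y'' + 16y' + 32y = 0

Characteristic equation: 2r² + 16r + 32 = 0
Divide by 2: r² + 8r + 16 = 0
Factored: (r + 4)² = 0
Repeated root: r = -4
General solution: y = (C₁ + C₂x)e^(-4x)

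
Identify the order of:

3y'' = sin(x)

The order is 2 (highest derivative is of order 2).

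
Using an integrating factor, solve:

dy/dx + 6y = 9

Using integrating factor method:

General solution: y = 3/2 + Ce^(-6x)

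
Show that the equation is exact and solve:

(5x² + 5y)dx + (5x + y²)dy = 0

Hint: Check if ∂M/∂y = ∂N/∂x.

Verify exactness: ∂M/∂y = ∂N/∂x ✓
Find F(x,y) such that ∂F/∂x = M, ∂F/∂y = N
Solution: 5x³/3 + 5xy + y³/3 = C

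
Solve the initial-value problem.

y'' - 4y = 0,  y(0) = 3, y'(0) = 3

General solution: y = C₁e^(2x) + C₂e^(-2x)
Applying ICs: C₁ = 9/4, C₂ = 3/4
Particular solution: y = (9/4)e^(2x) + (3/4)e^(-2x)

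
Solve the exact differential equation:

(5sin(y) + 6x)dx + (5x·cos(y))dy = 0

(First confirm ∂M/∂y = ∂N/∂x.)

Verify exactness: ∂M/∂y = ∂N/∂x ✓
Find F(x,y) such that ∂F/∂x = M, ∂F/∂y = N
Solution: 5x·sin(y) + 3x² = C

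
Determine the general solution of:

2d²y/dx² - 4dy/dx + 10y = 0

Characteristic equation: 2r² - 4r + 10 = 0
Divide by 2: r² - 2r + 5 = 0
Roots: r = 1 ± 2i (complex conjugates)
General solution: y = e^x(C₁cos(2x) + C₂sin(2x))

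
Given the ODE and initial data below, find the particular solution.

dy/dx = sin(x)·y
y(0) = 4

General solution: y = Ce^(-cos(x))
Applying IC y(0) = 4:
Particular solution: y = 4e^(1-cos(x))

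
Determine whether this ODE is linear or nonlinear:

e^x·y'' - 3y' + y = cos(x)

Linear (y and its derivatives appear to the first power only, no products of y terms)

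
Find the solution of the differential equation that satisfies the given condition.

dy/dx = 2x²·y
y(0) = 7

General solution: y = Ce^(2x³/3)
Applying IC y(0) = 7:
Particular solution: y = 7e^(2x³/3)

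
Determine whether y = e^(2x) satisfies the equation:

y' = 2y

Verification:
y = e^(2x)
y' = 2e^(2x)
2y = 2e^(2x)
y' = 2y ✓

Yes, it is a solution.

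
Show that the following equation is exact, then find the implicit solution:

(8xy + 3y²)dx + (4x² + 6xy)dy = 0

Verify exactness: ∂M/∂y = ∂N/∂x ✓
Find F(x,y) such that ∂F/∂x = M, ∂F/∂y = N
Solution: 4x²y + 3xy² = C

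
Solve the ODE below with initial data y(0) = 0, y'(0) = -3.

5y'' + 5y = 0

General solution: y = C₁cos(x) + C₂sin(x)
Complex roots r = ±i
Applying ICs: C₁ = 0, C₂ = -3
Particular solution: y = -3sin(x)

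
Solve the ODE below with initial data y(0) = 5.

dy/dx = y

General solution: y = Ce^x
Applying IC y(0) = 5:
Particular solution: y = 5e^x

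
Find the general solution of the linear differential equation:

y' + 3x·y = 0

Using integrating factor method:

General solution: y = Ce^(-3x^2/2)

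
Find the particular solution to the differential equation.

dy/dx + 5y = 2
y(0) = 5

General solution: y = 2/5 + Ce^(-5x)
Applying y(0) = 5: C = 5 - 2/5 = 23/5
Particular solution: y = 2/5 + (23/5)e^(-5x)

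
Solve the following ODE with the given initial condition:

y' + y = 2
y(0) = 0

General solution: y = 2 + Ce^(-x)
Applying y(0) = 0: C = 0 - 2 = -2
Particular solution: y = 2 - 2e^(-x)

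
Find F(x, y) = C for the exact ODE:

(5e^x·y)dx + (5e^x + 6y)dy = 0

Verify exactness: ∂M/∂y = ∂N/∂x ✓
Find F(x,y) such that ∂F/∂x = M, ∂F/∂y = N
Solution: 5e^x·y + 3y² = C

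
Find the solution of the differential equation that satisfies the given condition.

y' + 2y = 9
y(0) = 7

General solution: y = 9/2 + Ce^(-2x)
Applying y(0) = 7: C = 7 - 9/2 = 5/2
Particular solution: y = 9/2 + (5/2)e^(-2x)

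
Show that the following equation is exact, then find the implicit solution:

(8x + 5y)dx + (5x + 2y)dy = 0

Verify exactness: ∂M/∂y = ∂N/∂x ✓
Find F(x,y) such that ∂F/∂x = M, ∂F/∂y = N
Solution: 4x² + 5xy + y² = C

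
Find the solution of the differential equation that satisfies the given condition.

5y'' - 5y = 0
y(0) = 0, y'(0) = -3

General solution: y = C₁e^x + C₂e^(-x)
Applying ICs: C₁ = -3/2, C₂ = 3/2
Particular solution: y = -(3/2)e^x + (3/2)e^(-x)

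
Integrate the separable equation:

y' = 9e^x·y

Separating variables and integrating:
ln|y| = 9e^x + C

General solution: y = Ce^(9e^x)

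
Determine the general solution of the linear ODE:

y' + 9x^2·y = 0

Using integrating factor method:

General solution: y = Ce^(-3x^3)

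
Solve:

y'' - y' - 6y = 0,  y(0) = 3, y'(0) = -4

General solution: y = C₁e^(3x) + C₂e^(-2x)
Applying ICs: C₁ = 2/5, C₂ = 13/5
Particular solution: y = (2/5)e^(3x) + (13/5)e^(-2x)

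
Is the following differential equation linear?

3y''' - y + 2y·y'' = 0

No. Nonlinear (y·y'' term)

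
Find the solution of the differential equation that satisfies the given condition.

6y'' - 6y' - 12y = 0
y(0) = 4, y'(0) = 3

General solution: y = C₁e^(2x) + C₂e^(-x)
Applying ICs: C₁ = 7/3, C₂ = 5/3
Particular solution: y = (7/3)e^(2x) + (5/3)e^(-x)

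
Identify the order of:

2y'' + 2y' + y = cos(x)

The order is 2 (highest derivative is of order 2).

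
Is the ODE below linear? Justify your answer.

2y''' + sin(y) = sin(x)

No. Nonlinear (sin(y) is nonlinear in y)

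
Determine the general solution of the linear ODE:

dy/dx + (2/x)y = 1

Using integrating factor method:

General solution: y = (1/3)x + Cx^(-2)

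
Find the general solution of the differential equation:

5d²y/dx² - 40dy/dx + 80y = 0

Characteristic equation: 5r² - 40r + 80 = 0
Divide by 5: r² - 8r + 16 = 0
Factored: (r - 4)² = 0
Repeated root: r = 4
General solution: y = (C₁ + C₂x)e^(4x)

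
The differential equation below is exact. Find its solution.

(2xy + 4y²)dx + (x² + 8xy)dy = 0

Verify exactness: ∂M/∂y = ∂N/∂x ✓
Find F(x,y) such that ∂F/∂x = M, ∂F/∂y = N
Solution: x²y + 4xy² = C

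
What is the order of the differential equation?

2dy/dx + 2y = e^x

The order is 1 (highest derivative is of order 1).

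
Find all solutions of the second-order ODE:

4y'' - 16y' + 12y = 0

Characteristic equation: 4r² - 16r + 12 = 0
Divide by 4: r² - 4r + 3 = 0
Roots: r = 1, 3 (distinct real)
General solution: y = C₁e^x + C₂e^(3x)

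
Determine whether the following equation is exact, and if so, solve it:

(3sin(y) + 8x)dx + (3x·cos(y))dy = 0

Verify exactness: ∂M/∂y = ∂N/∂x ✓
Find F(x,y) such that ∂F/∂x = M, ∂F/∂y = N
Solution: 3x·sin(y) + 4x² = C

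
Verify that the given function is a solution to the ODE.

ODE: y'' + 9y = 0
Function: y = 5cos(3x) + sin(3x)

Verification:
y'' = -45cos(3x) - 9sin(3x)
y'' + 9y = 0 ✓

Yes, it is a solution.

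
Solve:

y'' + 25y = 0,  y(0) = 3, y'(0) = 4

General solution: y = C₁cos(5x) + C₂sin(5x)
Complex roots r = ±5i
Applying ICs: C₁ = 3, C₂ = 4/5
Particular solution: y = 3cos(5x) + (4/5)sin(5x)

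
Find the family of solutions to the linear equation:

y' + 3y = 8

Using integrating factor method:

General solution: y = 8/3 + Ce^(-3x)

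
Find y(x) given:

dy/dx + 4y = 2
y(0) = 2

General solution: y = 1/2 + Ce^(-4x)
Applying y(0) = 2: C = 2 - 1/2 = 3/2
Particular solution: y = 1/2 + (3/2)e^(-4x)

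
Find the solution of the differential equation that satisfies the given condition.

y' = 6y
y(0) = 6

General solution: y = Ce^(6x)
Applying IC y(0) = 6:
Particular solution: y = 6e^(6x)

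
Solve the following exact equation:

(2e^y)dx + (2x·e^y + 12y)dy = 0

Verify exactness: ∂M/∂y = ∂N/∂x ✓
Find F(x,y) such that ∂F/∂x = M, ∂F/∂y = N
Solution: 2x·e^y + 6y² = C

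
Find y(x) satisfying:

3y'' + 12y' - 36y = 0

Characteristic equation: 3r² + 12r - 36 = 0
Divide by 3: r² + 4r - 12 = 0
Roots: r = 2, -6 (distinct real)
General solution: y = C₁e^(2x) + C₂e^(-6x)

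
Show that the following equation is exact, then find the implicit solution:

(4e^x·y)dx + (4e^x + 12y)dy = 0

Verify exactness: ∂M/∂y = ∂N/∂x ✓
Find F(x,y) such that ∂F/∂x = M, ∂F/∂y = N
Solution: 4e^x·y + 6y² = C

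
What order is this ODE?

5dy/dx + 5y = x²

The order is 1 (highest derivative is of order 1).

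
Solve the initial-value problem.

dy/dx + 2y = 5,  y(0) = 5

General solution: y = 5/2 + Ce^(-2x)
Applying y(0) = 5: C = 5 - 5/2 = 5/2
Particular solution: y = 5/2 + (5/2)e^(-2x)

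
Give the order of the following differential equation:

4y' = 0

The order is 1 (highest derivative is of order 1).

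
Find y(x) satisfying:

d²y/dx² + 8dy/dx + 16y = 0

Characteristic equation: r² + 8r + 16 = 0
Factored: (r + 4)² = 0
Repeated root: r = -4
General solution: y = (C₁ + C₂x)e^(-4x)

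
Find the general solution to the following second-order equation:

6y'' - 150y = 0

Characteristic equation: 6r² - 150 = 0
Divide by 6: r² - 25 = 0
Roots: r = 5, -5 (distinct real)
General solution: y = C₁e^(5x) + C₂e^(-5x)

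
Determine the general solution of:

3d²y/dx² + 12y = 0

Characteristic equation: 3r² + 12 = 0
Divide by 3: r² + 4 = 0
Roots: r = ±2i (complex conjugates)
General solution: y = C₁cos(2x) + C₂sin(2x)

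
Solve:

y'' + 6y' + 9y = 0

Characteristic equation: r² + 6r + 9 = 0
Factored: (r + 3)² = 0
Repeated root: r = -3
General solution: y = (C₁ + C₂x)e^(-3x)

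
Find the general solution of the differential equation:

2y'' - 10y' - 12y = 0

Characteristic equation: 2r² - 10r - 12 = 0
Divide by 2: r² - 5r - 6 = 0
Roots: r = 6, -1 (distinct real)
General solution: y = C₁e^(6x) + C₂e^(-x)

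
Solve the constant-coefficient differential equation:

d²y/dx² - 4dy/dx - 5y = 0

Characteristic equation: r² - 4r - 5 = 0
Roots: r = 5, -1 (distinct real)
General solution: y = C₁e^(5x) + C₂e^(-x)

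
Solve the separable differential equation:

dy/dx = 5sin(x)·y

Separating variables and integrating:
ln|y| = -5cos(x) + C

General solution: y = Ce^(-5cos(x))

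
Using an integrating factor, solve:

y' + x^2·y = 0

Using integrating factor method:

General solution: y = Ce^(-x^3/3)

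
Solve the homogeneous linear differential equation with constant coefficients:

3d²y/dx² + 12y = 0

Characteristic equation: 3r² + 12 = 0
Divide by 3: r² + 4 = 0
Roots: r = ±2i (complex conjugates)
General solution: y = C₁cos(2x) + C₂sin(2x)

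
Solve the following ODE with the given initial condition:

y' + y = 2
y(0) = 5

General solution: y = 2 + Ce^(-x)
Applying y(0) = 5: C = 5 - 2 = 3
Particular solution: y = 2 + 3e^(-x)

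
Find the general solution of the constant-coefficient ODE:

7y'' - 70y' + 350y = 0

Characteristic equation: 7r² - 70r + 350 = 0
Divide by 7: r² - 10r + 50 = 0
Roots: r = 5 ± 5i (complex conjugates)
General solution: y = e^(5x)(C₁cos(5x) + C₂sin(5x))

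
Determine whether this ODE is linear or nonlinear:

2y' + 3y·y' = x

Nonlinear (product y·y')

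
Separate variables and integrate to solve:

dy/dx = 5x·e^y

Separating variables and integrating:
-e^(-y) = 5x²/2 + C

General solution: y = -ln(C - 5x²/2)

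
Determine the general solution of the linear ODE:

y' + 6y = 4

Using integrating factor method:

General solution: y = 2/3 + Ce^(-6x)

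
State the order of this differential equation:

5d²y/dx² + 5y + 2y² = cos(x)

The order is 2 (highest derivative is of order 2).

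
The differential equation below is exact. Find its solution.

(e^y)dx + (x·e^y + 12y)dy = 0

Verify exactness: ∂M/∂y = ∂N/∂x ✓
Find F(x,y) such that ∂F/∂x = M, ∂F/∂y = N
Solution: x·e^y + 6y² = C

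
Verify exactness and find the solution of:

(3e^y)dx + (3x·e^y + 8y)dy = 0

Verify exactness: ∂M/∂y = ∂N/∂x ✓
Find F(x,y) such that ∂F/∂x = M, ∂F/∂y = N
Solution: 3x·e^y + 4y² = C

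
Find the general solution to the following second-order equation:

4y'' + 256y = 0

Characteristic equation: 4r² + 256 = 0
Divide by 4: r² + 64 = 0
Roots: r = ±8i (complex conjugates)
General solution: y = C₁cos(8x) + C₂sin(8x)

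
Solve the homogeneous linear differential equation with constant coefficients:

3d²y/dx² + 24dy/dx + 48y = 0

Characteristic equation: 3r² + 24r + 48 = 0
Divide by 3: r² + 8r + 16 = 0
Factored: (r + 4)² = 0
Repeated root: r = -4
General solution: y = (C₁ + C₂x)e^(-4x)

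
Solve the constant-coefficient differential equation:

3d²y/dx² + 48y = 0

Characteristic equation: 3r² + 48 = 0
Divide by 3: r² + 16 = 0
Roots: r = ±4i (complex conjugates)
General solution: y = C₁cos(4x) + C₂sin(4x)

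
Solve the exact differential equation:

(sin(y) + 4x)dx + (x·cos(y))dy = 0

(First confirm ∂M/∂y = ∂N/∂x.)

Verify exactness: ∂M/∂y = ∂N/∂x ✓
Find F(x,y) such that ∂F/∂x = M, ∂F/∂y = N
Solution: x·sin(y) + 2x² = C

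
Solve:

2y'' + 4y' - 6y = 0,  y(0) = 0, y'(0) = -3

General solution: y = C₁e^x + C₂e^(-3x)
Applying ICs: C₁ = -3/4, C₂ = 3/4
Particular solution: y = -(3/4)e^x + (3/4)e^(-3x)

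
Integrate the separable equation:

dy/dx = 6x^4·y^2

Separating variables and integrating:
-1/y = 6x^5/5 + C

General solution: y^-1 = (-6/5)x^5 + C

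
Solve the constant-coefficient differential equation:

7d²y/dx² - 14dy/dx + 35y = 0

Characteristic equation: 7r² - 14r + 35 = 0
Divide by 7: r² - 2r + 5 = 0
Roots: r = 1 ± 2i (complex conjugates)
General solution: y = e^x(C₁cos(2x) + C₂sin(2x))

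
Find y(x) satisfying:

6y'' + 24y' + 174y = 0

Characteristic equation: 6r² + 24r + 174 = 0
Divide by 6: r² + 4r + 29 = 0
Roots: r = -2 ± 5i (complex conjugates)
General solution: y = e^(-2x)(C₁cos(5x) + C₂sin(5x))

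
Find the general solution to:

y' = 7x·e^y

Separating variables and integrating:
-e^(-y) = 7x²/2 + C

General solution: y = -ln(C - 7x²/2)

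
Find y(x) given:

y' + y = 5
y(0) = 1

General solution: y = 5 + Ce^(-x)
Applying y(0) = 1: C = 1 - 5 = -4
Particular solution: y = 5 - 4e^(-x)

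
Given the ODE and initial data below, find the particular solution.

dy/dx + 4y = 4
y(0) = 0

General solution: y = 1 + Ce^(-4x)
Applying y(0) = 0: C = 0 - 1 = -1
Particular solution: y = 1 - e^(-4x)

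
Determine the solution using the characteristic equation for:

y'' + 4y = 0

Characteristic equation: r² + 4 = 0
Roots: r = ±2i (complex conjugates)
General solution: y = C₁cos(2x) + C₂sin(2x)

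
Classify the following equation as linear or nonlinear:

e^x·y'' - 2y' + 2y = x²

Linear (y and its derivatives appear to the first power only, no products of y terms)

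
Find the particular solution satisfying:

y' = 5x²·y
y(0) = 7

General solution: y = Ce^(5x³/3)
Applying IC y(0) = 7:
Particular solution: y = 7e^(5x³/3)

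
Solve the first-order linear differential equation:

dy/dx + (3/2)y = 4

Using integrating factor method:

General solution: y = 8/3 + Ce^(-3x/2)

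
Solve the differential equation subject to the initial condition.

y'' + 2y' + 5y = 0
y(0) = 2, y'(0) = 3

General solution: y = e^(-x)(C₁cos(2x) + C₂sin(2x))
Complex roots r = -1 ± 2i
Applying ICs: C₁ = 2, C₂ = 5/2
Particular solution: y = e^(-x)(2cos(2x) + (5/2)sin(2x))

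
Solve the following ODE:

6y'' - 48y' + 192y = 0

Characteristic equation: 6r² - 48r + 192 = 0
Divide by 6: r² - 8r + 32 = 0
Roots: r = 4 ± 4i (complex conjugates)
General solution: y = e^(4x)(C₁cos(4x) + C₂sin(4x))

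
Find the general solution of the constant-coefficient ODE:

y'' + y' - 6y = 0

Characteristic equation: r² + r - 6 = 0
Roots: r = 2, -3 (distinct real)
General solution: y = C₁e^(2x) + C₂e^(-3x)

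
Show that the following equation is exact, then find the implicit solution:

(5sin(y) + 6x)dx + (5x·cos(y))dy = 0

Verify exactness: ∂M/∂y = ∂N/∂x ✓
Find F(x,y) such that ∂F/∂x = M, ∂F/∂y = N
Solution: 5x·sin(y) + 3x² = C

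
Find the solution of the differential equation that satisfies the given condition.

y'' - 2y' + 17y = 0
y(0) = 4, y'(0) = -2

General solution: y = e^x(C₁cos(4x) + C₂sin(4x))
Complex roots r = 1 ± 4i
Applying ICs: C₁ = 4, C₂ = -3/2
Particular solution: y = e^x(4cos(4x) - (3/2)sin(4x))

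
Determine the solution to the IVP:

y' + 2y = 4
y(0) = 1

General solution: y = 2 + Ce^(-2x)
Applying y(0) = 1: C = 1 - 2 = -1
Particular solution: y = 2 - e^(-2x)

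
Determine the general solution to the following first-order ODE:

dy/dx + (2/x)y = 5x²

Using integrating factor method:

General solution: y = x^3 + Cx^(-2)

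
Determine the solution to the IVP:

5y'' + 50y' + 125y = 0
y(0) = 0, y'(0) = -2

General solution: y = (C₁ + C₂x)e^(-5x)
Repeated root r = -5
Applying ICs: C₁ = 0, C₂ = -2
Particular solution: y = -2xe^(-5x)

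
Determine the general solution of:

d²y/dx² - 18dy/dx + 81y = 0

Characteristic equation: r² - 18r + 81 = 0
Factored: (r - 9)² = 0
Repeated root: r = 9
General solution: y = (C₁ + C₂x)e^(9x)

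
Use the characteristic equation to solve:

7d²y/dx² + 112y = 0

Characteristic equation: 7r² + 112 = 0
Divide by 7: r² + 16 = 0
Roots: r = ±4i (complex conjugates)
General solution: y = C₁cos(4x) + C₂sin(4x)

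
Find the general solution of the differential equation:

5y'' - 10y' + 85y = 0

Characteristic equation: 5r² - 10r + 85 = 0
Divide by 5: r² - 2r + 17 = 0
Roots: r = 1 ± 4i (complex conjugates)
General solution: y = e^x(C₁cos(4x) + C₂sin(4x))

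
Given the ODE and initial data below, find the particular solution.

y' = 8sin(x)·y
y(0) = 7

General solution: y = Ce^(-8cos(x))
Applying IC y(0) = 7:
Particular solution: y = 7e^(8(1-cos(x)))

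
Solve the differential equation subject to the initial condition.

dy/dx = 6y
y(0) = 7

General solution: y = Ce^(6x)
Applying IC y(0) = 7:
Particular solution: y = 7e^(6x)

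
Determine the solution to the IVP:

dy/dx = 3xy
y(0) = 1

General solution: y = Ce^(3x²/2)
Applying IC y(0) = 1:
Particular solution: y = e^(3x²/2)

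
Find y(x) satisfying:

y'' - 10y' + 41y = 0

Characteristic equation: r² - 10r + 41 = 0
Roots: r = 5 ± 4i (complex conjugates)
General solution: y = e^(5x)(C₁cos(4x) + C₂sin(4x))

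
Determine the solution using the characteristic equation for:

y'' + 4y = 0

Characteristic equation: r² + 4 = 0
Roots: r = ±2i (complex conjugates)
General solution: y = C₁cos(2x) + C₂sin(2x)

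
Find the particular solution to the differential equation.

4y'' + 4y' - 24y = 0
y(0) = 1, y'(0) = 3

General solution: y = C₁e^(2x) + C₂e^(-3x)
Applying ICs: C₁ = 6/5, C₂ = -1/5
Particular solution: y = (6/5)e^(2x) - (1/5)e^(-3x)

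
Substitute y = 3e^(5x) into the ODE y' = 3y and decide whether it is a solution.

Verification:
y = 3e^(5x)
y' = 15e^(5x)
But 3y = 9e^(5x)
y' ≠ 3y — the derivative does not match

No, it is not a solution.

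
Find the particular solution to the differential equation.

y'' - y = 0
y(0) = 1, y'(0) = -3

General solution: y = C₁e^x + C₂e^(-x)
Applying ICs: C₁ = -1, C₂ = 2
Particular solution: y = -e^x + 2e^(-x)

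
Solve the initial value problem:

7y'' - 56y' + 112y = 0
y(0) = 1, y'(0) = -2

General solution: y = (C₁ + C₂x)e^(4x)
Repeated root r = 4
Applying ICs: C₁ = 1, C₂ = -6
Particular solution: y = (1 - 6x)e^(4x)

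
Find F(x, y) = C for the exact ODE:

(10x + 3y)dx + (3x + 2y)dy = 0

Verify exactness: ∂M/∂y = ∂N/∂x ✓
Find F(x,y) such that ∂F/∂x = M, ∂F/∂y = N
Solution: 5x² + 3xy + y² = C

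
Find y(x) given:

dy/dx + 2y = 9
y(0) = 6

General solution: y = 9/2 + Ce^(-2x)
Applying y(0) = 6: C = 6 - 9/2 = 3/2
Particular solution: y = 9/2 + (3/2)e^(-2x)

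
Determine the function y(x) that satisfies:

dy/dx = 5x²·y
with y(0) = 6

General solution: y = Ce^(5x³/3)
Applying IC y(0) = 6:
Particular solution: y = 6e^(5x³/3)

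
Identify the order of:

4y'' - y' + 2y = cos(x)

The order is 2 (highest derivative is of order 2).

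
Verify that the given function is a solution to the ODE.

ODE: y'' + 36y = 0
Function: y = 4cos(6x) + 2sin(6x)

Verification:
y'' = -144cos(6x) - 72sin(6x)
y'' + 36y = 0 ✓

Yes, it is a solution.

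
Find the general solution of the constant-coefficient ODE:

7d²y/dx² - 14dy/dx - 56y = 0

Characteristic equation: 7r² - 14r - 56 = 0
Divide by 7: r² - 2r - 8 = 0
Roots: r = 4, -2 (distinct real)
General solution: y = C₁e^(4x) + C₂e^(-2x)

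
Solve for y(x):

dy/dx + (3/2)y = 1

Using integrating factor method:

General solution: y = 2/3 + Ce^(-3x/2)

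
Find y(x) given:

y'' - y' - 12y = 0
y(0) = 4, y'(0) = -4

General solution: y = C₁e^(4x) + C₂e^(-3x)
Applying ICs: C₁ = 8/7, C₂ = 20/7
Particular solution: y = (8/7)e^(4x) + (20/7)e^(-3x)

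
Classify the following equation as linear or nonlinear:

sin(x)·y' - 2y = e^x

Linear (y and its derivatives appear to the first power only, no products of y terms)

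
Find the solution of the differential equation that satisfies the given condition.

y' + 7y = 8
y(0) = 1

General solution: y = 8/7 + Ce^(-7x)
Applying y(0) = 1: C = 1 - 8/7 = -1/7
Particular solution: y = 8/7 - (1/7)e^(-7x)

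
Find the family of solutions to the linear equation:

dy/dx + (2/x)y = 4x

Using integrating factor method:

General solution: y = x^2 + Cx^(-2)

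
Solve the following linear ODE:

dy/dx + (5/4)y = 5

Using integrating factor method:

General solution: y = 4 + Ce^(-5x/4)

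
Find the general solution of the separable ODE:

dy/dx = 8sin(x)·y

Separating variables and integrating:
ln|y| = -8cos(x) + C

General solution: y = Ce^(-8cos(x))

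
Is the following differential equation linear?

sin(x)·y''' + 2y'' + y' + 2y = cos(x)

Yes. Linear (y and its derivatives appear to the first power only, no products of y terms)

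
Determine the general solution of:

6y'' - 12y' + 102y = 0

Characteristic equation: 6r² - 12r + 102 = 0
Divide by 6: r² - 2r + 17 = 0
Roots: r = 1 ± 4i (complex conjugates)
General solution: y = e^x(C₁cos(4x) + C₂sin(4x))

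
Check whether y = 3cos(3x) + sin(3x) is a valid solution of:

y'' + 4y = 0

Verification:
y'' = -27cos(3x) - 9sin(3x)
y'' + 4y ≠ 0 (frequency mismatch: got 9 instead of 4)

No, it is not a solution.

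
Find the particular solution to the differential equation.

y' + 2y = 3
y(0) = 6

General solution: y = 3/2 + Ce^(-2x)
Applying y(0) = 6: C = 6 - 3/2 = 9/2
Particular solution: y = 3/2 + (9/2)e^(-2x)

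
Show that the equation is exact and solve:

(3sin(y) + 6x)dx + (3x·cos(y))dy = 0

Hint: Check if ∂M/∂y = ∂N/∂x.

Verify exactness: ∂M/∂y = ∂N/∂x ✓
Find F(x,y) such that ∂F/∂x = M, ∂F/∂y = N
Solution: 3x·sin(y) + 3x² = C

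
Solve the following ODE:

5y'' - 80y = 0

Characteristic equation: 5r² - 80 = 0
Divide by 5: r² - 16 = 0
Roots: r = 4, -4 (distinct real)
General solution: y = C₁e^(4x) + C₂e^(-4x)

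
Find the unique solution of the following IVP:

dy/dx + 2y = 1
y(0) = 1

General solution: y = 1/2 + Ce^(-2x)
Applying y(0) = 1: C = 1 - 1/2 = 1/2
Particular solution: y = 1/2 + (1/2)e^(-2x)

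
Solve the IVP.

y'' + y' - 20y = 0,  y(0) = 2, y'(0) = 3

General solution: y = C₁e^(4x) + C₂e^(-5x)
Applying ICs: C₁ = 13/9, C₂ = 5/9
Particular solution: y = (13/9)e^(4x) + (5/9)e^(-5x)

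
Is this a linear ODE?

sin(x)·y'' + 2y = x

Yes. Linear (y and its derivatives appear to the first power only, no products of y terms)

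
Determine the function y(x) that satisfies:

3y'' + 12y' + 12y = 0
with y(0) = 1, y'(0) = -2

General solution: y = (C₁ + C₂x)e^(-2x)
Repeated root r = -2
Applying ICs: C₁ = 1, C₂ = 0
Particular solution: y = e^(-2x)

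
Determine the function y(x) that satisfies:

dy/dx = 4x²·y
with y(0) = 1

General solution: y = Ce^(4x³/3)
Applying IC y(0) = 1:
Particular solution: y = e^(4x³/3)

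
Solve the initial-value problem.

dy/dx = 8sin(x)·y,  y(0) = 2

General solution: y = Ce^(-8cos(x))
Applying IC y(0) = 2:
Particular solution: y = 2e^(8(1-cos(x)))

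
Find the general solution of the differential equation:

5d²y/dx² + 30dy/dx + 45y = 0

Characteristic equation: 5r² + 30r + 45 = 0
Divide by 5: r² + 6r + 9 = 0
Factored: (r + 3)² = 0
Repeated root: r = -3
General solution: y = (C₁ + C₂x)e^(-3x)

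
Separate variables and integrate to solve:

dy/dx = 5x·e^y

Separating variables and integrating:
-e^(-y) = 5x²/2 + C

General solution: y = -ln(C - 5x²/2)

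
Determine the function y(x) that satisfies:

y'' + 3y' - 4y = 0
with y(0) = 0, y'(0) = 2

General solution: y = C₁e^x + C₂e^(-4x)
Applying ICs: C₁ = 2/5, C₂ = -2/5
Particular solution: y = (2/5)e^x - (2/5)e^(-4x)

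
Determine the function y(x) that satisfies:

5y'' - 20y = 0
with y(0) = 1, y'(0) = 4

General solution: y = C₁e^(2x) + C₂e^(-2x)
Applying ICs: C₁ = 3/2, C₂ = -1/2
Particular solution: y = (3/2)e^(2x) - (1/2)e^(-2x)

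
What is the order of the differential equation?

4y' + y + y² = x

The order is 1 (highest derivative is of order 1).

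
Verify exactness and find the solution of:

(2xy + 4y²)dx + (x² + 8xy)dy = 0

Verify exactness: ∂M/∂y = ∂N/∂x ✓
Find F(x,y) such that ∂F/∂x = M, ∂F/∂y = N
Solution: x²y + 4xy² = C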